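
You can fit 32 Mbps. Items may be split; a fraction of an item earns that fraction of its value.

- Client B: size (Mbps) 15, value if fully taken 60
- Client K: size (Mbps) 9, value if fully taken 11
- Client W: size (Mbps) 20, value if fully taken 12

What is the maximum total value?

75.8

Sort by value density: Client B 60/15≈4, Client K 11/9≈1.22, Client W 12/20≈0.6.
All 15 Mbps of Client B fit (value 60) ; 17 remain.
Take all of Client K (9 Mbps, value 11) ; 8 Mbps left.
Fill the last 8 Mbps with part of Client W: 8/20 of it earns 4.8.
Total value = 75.8.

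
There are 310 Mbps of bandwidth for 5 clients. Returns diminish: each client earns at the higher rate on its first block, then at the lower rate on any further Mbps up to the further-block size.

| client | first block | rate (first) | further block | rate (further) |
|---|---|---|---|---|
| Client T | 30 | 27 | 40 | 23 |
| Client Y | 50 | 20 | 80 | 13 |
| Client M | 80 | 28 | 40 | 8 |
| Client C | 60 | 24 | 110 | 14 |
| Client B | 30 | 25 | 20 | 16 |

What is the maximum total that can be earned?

7480

Rank every tier by rate: Client M/first 28 > Client T/first 27 > Client B/first 25 > Client C/first 24 > Client T/second 23 > Client Y/first 20 > Client B/second 16 > Client C/second 14 > Client Y/second 13 > Client M/second 8.
Client M first at 28: fill all 80 → 230 left.
Client T/first (27): +30 → 200 left.
Client B/first (25): +30 → 170 left.
Fill Client C first block (60 at 24) → 110 left.
Client T/second (23): +40 → 70 left.
Client Y/first (20): +50 → 20 left.
Client B second at 16: fill all 20 → 0 left.
Total = 28×80 + 27×30 + 25×30 + 24×60 + 23×40 + 20×50 + 16×20 = 7480.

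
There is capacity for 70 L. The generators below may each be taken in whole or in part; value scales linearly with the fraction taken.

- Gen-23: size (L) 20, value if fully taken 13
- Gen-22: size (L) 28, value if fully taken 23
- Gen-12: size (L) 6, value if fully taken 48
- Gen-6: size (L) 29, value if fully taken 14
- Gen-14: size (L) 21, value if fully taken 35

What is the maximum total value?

Rank by value-to-size ratio: Gen-12 48/6≈8, Gen-14 35/21≈1.67, Gen-22 23/28≈0.821, Gen-23 13/20≈0.65, Gen-6 14/29≈0.483.
Take all of Gen-12 (6 L, value 48) ; 64 L left.
Gen-14: take in full, 21 L for value 35 ; 43 left.
Gen-22: take in full, 28 L for value 23 ; 15 left.
15 L left: a 15/20 share of Gen-23 gives 13×15/20 = 9.75.
Total value = 115.75.

115.75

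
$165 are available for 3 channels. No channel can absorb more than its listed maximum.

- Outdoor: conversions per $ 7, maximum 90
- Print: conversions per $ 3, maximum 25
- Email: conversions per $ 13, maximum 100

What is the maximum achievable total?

Order the channels by conversions per $: Email 13 > Outdoor 7 > Print 3.
Email takes 100 to reach its cap of 100 — 65 left.
Outdoor: +65 (room for 90) → 65. Pool exhausted.
Total = 7×65 + 13×100 = 1755.

1755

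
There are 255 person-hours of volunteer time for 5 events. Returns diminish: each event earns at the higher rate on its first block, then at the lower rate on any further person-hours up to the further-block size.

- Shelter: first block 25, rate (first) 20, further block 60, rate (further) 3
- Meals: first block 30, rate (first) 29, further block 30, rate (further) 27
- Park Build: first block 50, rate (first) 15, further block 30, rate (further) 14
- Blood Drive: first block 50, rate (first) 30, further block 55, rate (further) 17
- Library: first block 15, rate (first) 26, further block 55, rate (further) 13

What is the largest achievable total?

5755

Treat each block as its own option and order by rate: Blood Drive/T1 30 > Meals/T1 29 > Meals/T2 27 > Library/T1 26 > Shelter/T1 20 > Blood Drive/T2 17 > Park Build/T1 15 > Park Build/T2 14 > Library/T2 13 > Shelter/T2 3.
Fill Blood Drive T1 block (50 at 30) → 205 left.
Fill Meals T1 block (30 at 29) → 175 left.
Fill Meals T2 block (30 at 27) → 145 left.
Library/T1 (26): +15 → 130 left.
Shelter T1 at 20: fill all 25 → 105 left.
Blood Drive/T2 (17): +55 → 50 left.
Fill Park Build T1 block (50 at 15) → 0 left.
Total = 30×50 + 29×30 + 27×30 + 26×15 + 20×25 + 17×55 + 15×50 = 5755.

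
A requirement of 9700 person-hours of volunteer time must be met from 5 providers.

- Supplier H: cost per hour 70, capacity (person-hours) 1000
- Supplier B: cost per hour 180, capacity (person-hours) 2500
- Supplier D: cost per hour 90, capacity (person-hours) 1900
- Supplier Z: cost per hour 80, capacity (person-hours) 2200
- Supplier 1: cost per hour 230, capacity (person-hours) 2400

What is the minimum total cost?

1350000

Cheapest first:
Supplier H at 70: take all 1000 person-hours — 8700 still needed.
Supplier Z (80): use full 2200 — 6500 person-hours to go.
Supplier D at 90: take all 1900 person-hours — 4600 still needed.
Supplier B (180): use full 2500 — 2100 person-hours to go.
Supplier 1 at 230: take 2100 of its 2400 — requirement met.
Cost = 1000×70 + 2200×80 + 1900×90 + 2500×180 + 2100×230 = 1350000.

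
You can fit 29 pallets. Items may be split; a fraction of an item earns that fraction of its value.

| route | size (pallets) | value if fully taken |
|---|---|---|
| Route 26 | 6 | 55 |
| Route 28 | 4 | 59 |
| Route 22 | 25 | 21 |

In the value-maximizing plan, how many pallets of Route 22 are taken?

19

Rank by value-to-size ratio: Route 28 59/4≈14.8, Route 26 55/6≈9.17, Route 22 21/25≈0.84.
All 4 pallets of Route 28 fit (value 59) → 25 remain.
Route 26: take in full, 6 pallets for value 55 → 19 left.
19 pallets left: a 19/25 share of Route 22 gives 21×19/25 = 15.96.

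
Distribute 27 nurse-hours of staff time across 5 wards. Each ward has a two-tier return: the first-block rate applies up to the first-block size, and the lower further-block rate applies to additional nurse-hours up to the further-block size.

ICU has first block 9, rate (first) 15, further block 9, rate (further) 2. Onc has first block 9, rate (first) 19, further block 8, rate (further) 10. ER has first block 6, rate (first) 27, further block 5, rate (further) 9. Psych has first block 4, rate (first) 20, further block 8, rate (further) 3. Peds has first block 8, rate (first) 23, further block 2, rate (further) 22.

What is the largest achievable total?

603

Order all 10 blocks by rate: ER/tier1 27 > Peds/tier1 23 > Peds/tier2 22 > Psych/tier1 20 > Onc/tier1 19 > ICU/tier1 15 > Onc/tier2 10 > ER/tier2 9 > Psych/tier2 3 > ICU/tier2 2.
Fill ER tier1 block (6 at 27) → 21 left.
Peds tier1 at 23: fill all 8 → 13 left.
Fill Peds tier2 block (2 at 22) → 11 left.
Fill Psych tier1 block (4 at 20) → 7 left.
Onc/tier1: +7 of 9 at 19; pool empty.
Total = 27×6 + 23×8 + 22×2 + 20×4 + 19×7 = 603.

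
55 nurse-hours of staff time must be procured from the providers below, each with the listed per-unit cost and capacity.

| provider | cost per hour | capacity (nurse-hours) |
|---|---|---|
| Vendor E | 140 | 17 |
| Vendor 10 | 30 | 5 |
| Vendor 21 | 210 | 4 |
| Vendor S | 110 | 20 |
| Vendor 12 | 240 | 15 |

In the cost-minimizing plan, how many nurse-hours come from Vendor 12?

9

Fill from the cheapest provider first.
Take 5 from Vendor 10 at 30 — need 50 more.
Vendor S (110): use full 20 — 30 nurse-hours to go.
Vendor E at 140: take all 17 nurse-hours — 13 still needed.
Vendor 21 (210): use full 4 — 9 nurse-hours to go.
Vendor 12 (240): take the remaining 9 — done.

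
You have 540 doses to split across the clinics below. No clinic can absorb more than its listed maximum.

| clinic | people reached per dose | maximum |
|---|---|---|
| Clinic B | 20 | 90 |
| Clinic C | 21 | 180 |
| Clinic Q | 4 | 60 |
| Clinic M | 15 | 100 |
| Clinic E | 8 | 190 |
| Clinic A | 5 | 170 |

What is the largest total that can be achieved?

8440

Highest people reached per dose first: Clinic C 21 > Clinic B 20 > Clinic M 15 > Clinic E 8 > Clinic A 5 > Clinic Q 4.
Clinic C: +180 to 180 (cap) — 360 left.
Clinic B: +90 to 90 (cap) — 270 left.
Clinic M: +100 to 100 (cap) — 170 left.
Only 170 left; Clinic E takes them to reach 170.
Total = 20×90 + 21×180 + 15×100 + 8×170 = 8440.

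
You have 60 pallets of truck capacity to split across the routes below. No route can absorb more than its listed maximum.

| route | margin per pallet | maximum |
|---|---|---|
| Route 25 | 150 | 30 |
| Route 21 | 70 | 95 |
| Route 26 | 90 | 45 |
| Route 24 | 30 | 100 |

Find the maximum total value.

Order the routes by margin per pallet: Route 25 150 > Route 26 90 > Route 21 70 > Route 24 30.
Route 25: +30 to 30 (cap) → 30 left.
Route 26: +30 (room for 45) → 30. Pool exhausted.
Total = 150×30 + 90×30 = 7200.

7200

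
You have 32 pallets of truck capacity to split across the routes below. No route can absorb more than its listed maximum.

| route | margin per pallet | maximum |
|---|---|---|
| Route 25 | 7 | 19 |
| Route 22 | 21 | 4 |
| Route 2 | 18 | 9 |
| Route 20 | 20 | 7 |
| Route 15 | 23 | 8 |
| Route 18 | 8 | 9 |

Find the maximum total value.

602

Highest margin per pallet first: Route 15 23 > Route 22 21 > Route 20 20 > Route 2 18 > Route 18 8 > Route 25 7.
Route 15 takes 8 to reach its cap of 8 ; 24 left.
Route 22 takes 4 to reach its cap of 4 ; 20 left.
Give Route 20 7 to hit its cap of 7 ; 13 left.
Route 2 takes 9 to reach its cap of 9 ; 4 left.
Only 4 left; Route 18 takes them to reach 4.
Total = 21×4 + 18×9 + 20×7 + 23×8 + 8×4 = 602.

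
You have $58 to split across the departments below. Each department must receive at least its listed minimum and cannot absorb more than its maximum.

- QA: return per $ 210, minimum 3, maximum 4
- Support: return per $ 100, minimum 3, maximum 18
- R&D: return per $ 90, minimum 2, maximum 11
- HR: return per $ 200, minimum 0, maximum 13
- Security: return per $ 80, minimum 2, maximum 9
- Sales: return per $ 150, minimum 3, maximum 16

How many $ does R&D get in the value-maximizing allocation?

5

Meeting every minimum uses 3+3+2+0+2+3 = 13 $, leaving 45.
Rank by return per $: QA 210 > HR 200 > Sales 150 > Support 100 > R&D 90 > Security 80.
Give QA 1 more to hit its cap of 4 ; 44 left.
HR takes 13 more to reach its cap of 13 ; 31 left.
Give Sales 13 more to hit its cap of 16 ; 18 left.
Support: +15 to 18 (cap) ; 3 left.
R&D: +3 (room for 9) → 5. Pool exhausted.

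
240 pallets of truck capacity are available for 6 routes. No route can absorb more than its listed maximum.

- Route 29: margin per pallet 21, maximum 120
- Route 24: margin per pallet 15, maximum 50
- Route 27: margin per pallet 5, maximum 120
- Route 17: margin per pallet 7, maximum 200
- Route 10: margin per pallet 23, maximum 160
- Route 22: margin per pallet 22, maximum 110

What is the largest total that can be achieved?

5440

Order the routes by margin per pallet: Route 10 23 > Route 22 22 > Route 29 21 > Route 24 15 > Route 17 7 > Route 27 5.
Give Route 10 160 to hit its cap of 160 ; 80 left.
Route 22: +80 (room for 110) → 80. Pool exhausted.
Total = 23×160 + 22×80 = 5440.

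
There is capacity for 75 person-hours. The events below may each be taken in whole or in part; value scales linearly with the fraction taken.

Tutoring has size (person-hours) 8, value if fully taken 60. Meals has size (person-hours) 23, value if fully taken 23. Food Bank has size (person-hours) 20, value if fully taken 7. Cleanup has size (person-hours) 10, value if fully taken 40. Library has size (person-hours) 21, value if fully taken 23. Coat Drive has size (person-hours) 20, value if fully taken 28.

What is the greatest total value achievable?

Rank by value-to-size ratio: Tutoring 60/8≈7.5, Cleanup 40/10≈4, Coat Drive 28/20≈1.4, Library 23/21≈1.1, Meals 23/23≈1, Food Bank 7/20≈0.35.
Tutoring: take in full, 8 person-hours for value 60 ; 67 left.
Take all of Cleanup (10 person-hours, value 40) ; 57 person-hours left.
All 20 person-hours of Coat Drive fit (value 28) ; 37 remain.
Take all of Library (21 person-hours, value 23) ; 16 person-hours left.
16 person-hours left: a 16/23 share of Meals gives 23×16/23 = 16.
Total value = 167.

167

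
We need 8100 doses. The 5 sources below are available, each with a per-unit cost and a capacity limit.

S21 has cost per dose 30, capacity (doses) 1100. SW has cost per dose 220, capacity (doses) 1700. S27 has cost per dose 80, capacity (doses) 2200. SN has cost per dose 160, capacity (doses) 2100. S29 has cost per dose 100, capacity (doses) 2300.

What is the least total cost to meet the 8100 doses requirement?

Use sources in increasing cost order.
S21 at 30: take all 1100 doses → 7000 still needed.
S27 at 80: take all 2200 doses → 4800 still needed.
S29 at 100: take all 2300 doses → 2500 still needed.
SN (160): use full 2100 → 400 doses to go.
SW (220): take the remaining 400 → done.
Cost = 1100×30 + 2200×80 + 2300×100 + 2100×160 + 400×220 = 863000.

863000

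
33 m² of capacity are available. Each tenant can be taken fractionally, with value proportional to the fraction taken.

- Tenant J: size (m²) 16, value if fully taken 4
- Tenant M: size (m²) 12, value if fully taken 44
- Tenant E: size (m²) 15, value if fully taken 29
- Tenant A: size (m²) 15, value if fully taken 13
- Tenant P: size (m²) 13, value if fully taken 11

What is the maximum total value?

78.2

Best value per unit of size first: Tenant M 44/12≈3.67, Tenant E 29/15≈1.93, Tenant A 13/15≈0.867, Tenant P 11/13≈0.846, Tenant J 4/16≈0.25.
Take all of Tenant M (12 m², value 44) → 21 m² left.
Take all of Tenant E (15 m², value 29) → 6 m² left.
Fill the last 6 m² with part of Tenant A: 6/15 of it earns 5.2.
Total value = 78.2.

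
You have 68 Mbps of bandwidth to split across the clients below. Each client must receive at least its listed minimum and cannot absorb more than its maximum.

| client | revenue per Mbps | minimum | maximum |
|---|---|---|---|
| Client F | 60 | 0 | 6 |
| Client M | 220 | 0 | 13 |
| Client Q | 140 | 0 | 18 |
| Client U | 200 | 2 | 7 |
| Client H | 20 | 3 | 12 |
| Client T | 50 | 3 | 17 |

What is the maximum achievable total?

Meeting every minimum uses 0+0+0+2+3+3 = 8 Mbps, leaving 60.
Order the clients by revenue per Mbps: Client M 220 > Client U 200 > Client Q 140 > Client F 60 > Client T 50 > Client H 20.
Give Client M 13 more to hit its cap of 13 ; 47 left.
Client U: +5 to 7 (cap) ; 42 left.
Give Client Q 18 more to hit its cap of 18 ; 24 left.
Give Client F 6 more to hit its cap of 6 ; 18 left.
Give Client T 14 more to hit its cap of 17 ; 4 left.
Client H: +4 (room for 9) → 7. Pool exhausted.
Total = 60×6 + 220×13 + 140×18 + 200×7 + 20×7 + 50×17 = 8130.

8130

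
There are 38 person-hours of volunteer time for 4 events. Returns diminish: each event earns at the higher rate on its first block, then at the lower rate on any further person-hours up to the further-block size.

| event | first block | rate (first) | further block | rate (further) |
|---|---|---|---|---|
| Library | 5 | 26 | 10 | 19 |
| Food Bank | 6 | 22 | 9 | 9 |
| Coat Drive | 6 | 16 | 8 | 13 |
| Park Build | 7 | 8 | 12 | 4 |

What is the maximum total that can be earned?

Treat each block as its own option and order by rate: Library/first 26 > Food Bank/first 22 > Library/second 19 > Coat Drive/first 16 > Coat Drive/second 13 > Food Bank/second 9 > Park Build/first 8 > Park Build/second 4.
Library/first (26): +5 → 33 left.
Food Bank/first (22): +6 → 27 left.
Fill Library second block (10 at 19) → 17 left.
Coat Drive/first (16): +6 → 11 left.
Coat Drive second at 13: fill all 8 → 3 left.
Food Bank/second: +3 of 9 at 9; pool empty.
Total = 26×5 + 22×6 + 19×10 + 16×6 + 13×8 + 9×3 = 679.

679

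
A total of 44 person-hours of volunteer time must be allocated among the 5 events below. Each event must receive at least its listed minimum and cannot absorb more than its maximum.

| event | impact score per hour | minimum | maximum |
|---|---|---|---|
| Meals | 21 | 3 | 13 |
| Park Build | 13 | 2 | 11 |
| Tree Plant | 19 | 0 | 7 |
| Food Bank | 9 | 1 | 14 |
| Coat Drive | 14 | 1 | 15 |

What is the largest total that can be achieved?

Meeting every minimum uses 3+2+0+1+1 = 7 person-hours, leaving 37.
Rank by impact score per hour: Meals 21 > Tree Plant 19 > Coat Drive 14 > Park Build 13 > Food Bank 9.
Meals: +10 to 13 (cap) — 27 left.
Tree Plant: +7 to 7 (cap) — 20 left.
Coat Drive: +14 to 15 (cap) — 6 left.
Park Build: +6 (room for 9) → 8. Pool exhausted.
Total = 21×13 + 13×8 + 19×7 + 9×1 + 14×15 = 729.

729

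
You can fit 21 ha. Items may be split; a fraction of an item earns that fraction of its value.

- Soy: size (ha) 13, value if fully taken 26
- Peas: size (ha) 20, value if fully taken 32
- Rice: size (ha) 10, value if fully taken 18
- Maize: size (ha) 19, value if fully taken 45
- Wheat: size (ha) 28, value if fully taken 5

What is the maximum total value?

49

Rank by value-to-size ratio: Maize 45/19≈2.37, Soy 26/13≈2, Rice 18/10≈1.8, Peas 32/20≈1.6, Wheat 5/28≈0.179.
Take all of Maize (19 ha, value 45) → 2 ha left.
Fill the last 2 ha with part of Soy: 2/13 of it earns 4.
Total value = 49.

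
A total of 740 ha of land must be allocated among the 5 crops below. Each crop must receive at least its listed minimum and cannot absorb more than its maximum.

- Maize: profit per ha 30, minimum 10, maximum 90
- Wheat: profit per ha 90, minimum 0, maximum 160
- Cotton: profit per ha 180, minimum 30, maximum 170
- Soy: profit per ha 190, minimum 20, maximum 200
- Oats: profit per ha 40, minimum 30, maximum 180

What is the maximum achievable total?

91100

Meeting every minimum uses 10+0+30+20+30 = 90 ha, leaving 650.
Order the crops by profit per ha: Soy 190 > Cotton 180 > Wheat 90 > Oats 40 > Maize 30.
Soy: +180 to 200 (cap) ; 470 left.
Cotton takes 140 more to reach its cap of 170 ; 330 left.
Wheat takes 160 more to reach its cap of 160 ; 170 left.
Oats takes 150 more to reach its cap of 180 ; 20 left.
Maize has room for 80 more but only 20 remain, so it gets 30.
Total = 30×30 + 90×160 + 180×170 + 190×200 + 40×180 = 91100.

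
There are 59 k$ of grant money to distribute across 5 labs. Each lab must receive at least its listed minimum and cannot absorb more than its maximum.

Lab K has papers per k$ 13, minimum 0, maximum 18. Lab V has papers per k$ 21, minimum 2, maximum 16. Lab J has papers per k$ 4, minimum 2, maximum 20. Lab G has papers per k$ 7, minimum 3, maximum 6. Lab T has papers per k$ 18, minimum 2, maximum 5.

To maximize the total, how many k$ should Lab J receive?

14

Meeting every minimum uses 0+2+2+3+2 = 9 k$, leaving 50.
Highest papers per k$ first: Lab V 21 > Lab T 18 > Lab K 13 > Lab G 7 > Lab J 4.
Give Lab V 14 more to hit its cap of 16 ; 36 left.
Lab T takes 3 more to reach its cap of 5 ; 33 left.
Lab K takes 18 more to reach its cap of 18 ; 15 left.
Give Lab G 3 more to hit its cap of 6 ; 12 left.
Only 12 left; Lab J takes them to reach 14.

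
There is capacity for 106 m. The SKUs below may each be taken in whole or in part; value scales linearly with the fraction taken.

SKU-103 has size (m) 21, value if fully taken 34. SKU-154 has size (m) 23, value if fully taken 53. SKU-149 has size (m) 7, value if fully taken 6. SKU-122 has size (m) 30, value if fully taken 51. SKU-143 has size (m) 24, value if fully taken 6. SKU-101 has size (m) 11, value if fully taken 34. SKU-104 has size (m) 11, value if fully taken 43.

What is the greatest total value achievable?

221.75

Rank by value-to-size ratio: SKU-104 43/11≈3.91, SKU-101 34/11≈3.09, SKU-154 53/23≈2.3, SKU-122 51/30≈1.7, SKU-103 34/21≈1.62, SKU-149 6/7≈0.857, SKU-143 6/24≈0.25.
SKU-104: take in full, 11 m for value 43 ; 95 left.
All 11 m of SKU-101 fit (value 34) ; 84 remain.
Take all of SKU-154 (23 m, value 53) ; 61 m left.
All 30 m of SKU-122 fit (value 51) ; 31 remain.
SKU-103: take in full, 21 m for value 34 ; 10 left.
All 7 m of SKU-149 fit (value 6) ; 3 remain.
Fill the last 3 m with part of SKU-143: 3/24 of it earns 0.75.
Total value = 221.75.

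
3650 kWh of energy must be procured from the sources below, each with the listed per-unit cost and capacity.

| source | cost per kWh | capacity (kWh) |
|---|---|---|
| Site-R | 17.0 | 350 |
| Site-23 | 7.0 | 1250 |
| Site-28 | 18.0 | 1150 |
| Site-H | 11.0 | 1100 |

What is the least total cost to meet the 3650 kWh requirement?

Cheapest first:
Take 1250 from Site-23 at 7.0 — need 2400 more.
Site-H (11.0): use full 1100 — 1300 kWh to go.
Site-R (17.0): use full 350 — 950 kWh to go.
Site-28 (18.0): take the remaining 950 — done.
Cost = 1250×7.0 + 1100×11.0 + 350×17.0 + 950×18.0 = 43900.

43900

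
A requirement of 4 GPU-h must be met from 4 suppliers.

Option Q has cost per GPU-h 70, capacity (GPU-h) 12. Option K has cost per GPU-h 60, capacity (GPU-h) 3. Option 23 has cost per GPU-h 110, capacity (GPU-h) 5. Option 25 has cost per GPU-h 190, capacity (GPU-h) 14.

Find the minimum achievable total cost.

250

Cheapest first:
Option K at 60: take all 3 GPU-h ; 1 still needed.
Option Q (70): take the remaining 1 ; done.
Option 23, Option 25: unused.
Cost = 3×60 + 1×70 = 250.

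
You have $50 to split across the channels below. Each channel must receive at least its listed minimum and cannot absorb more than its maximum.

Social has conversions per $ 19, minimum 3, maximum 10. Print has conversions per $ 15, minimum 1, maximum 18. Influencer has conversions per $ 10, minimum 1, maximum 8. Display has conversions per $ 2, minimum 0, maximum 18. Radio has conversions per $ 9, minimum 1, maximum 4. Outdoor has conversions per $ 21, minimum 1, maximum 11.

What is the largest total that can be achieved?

Meeting every minimum uses 3+1+1+0+1+1 = 7 $, leaving 43.
Order the channels by conversions per $: Outdoor 21 > Social 19 > Print 15 > Influencer 10 > Radio 9 > Display 2.
Give Outdoor 10 more to hit its cap of 11 ; 33 left.
Social: +7 to 10 (cap) ; 26 left.
Give Print 17 more to hit its cap of 18 ; 9 left.
Give Influencer 7 more to hit its cap of 8 ; 2 left.
Only 2 left; Radio takes them to reach 3.
Total = 19×10 + 15×18 + 10×8 + 9×3 + 21×11 = 798.

798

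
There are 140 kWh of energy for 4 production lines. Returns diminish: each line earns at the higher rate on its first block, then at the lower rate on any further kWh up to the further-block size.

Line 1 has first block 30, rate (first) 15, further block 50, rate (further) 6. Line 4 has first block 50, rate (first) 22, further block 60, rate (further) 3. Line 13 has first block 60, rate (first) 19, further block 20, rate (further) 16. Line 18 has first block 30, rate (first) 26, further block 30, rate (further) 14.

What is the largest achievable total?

Rank every tier by rate: Line 18/T1 26 > Line 4/T1 22 > Line 13/T1 19 > Line 13/T2 16 > Line 1/T1 15 > Line 18/T2 14 > Line 1/T2 6 > Line 4/T2 3.
Fill Line 18 T1 block (30 at 26) → 110 left.
Line 4/T1 (22): +50 → 60 left.
Line 13 T1 at 19: fill all 60 → 0 left.
Total = 26×30 + 22×50 + 19×60 = 3020.

3020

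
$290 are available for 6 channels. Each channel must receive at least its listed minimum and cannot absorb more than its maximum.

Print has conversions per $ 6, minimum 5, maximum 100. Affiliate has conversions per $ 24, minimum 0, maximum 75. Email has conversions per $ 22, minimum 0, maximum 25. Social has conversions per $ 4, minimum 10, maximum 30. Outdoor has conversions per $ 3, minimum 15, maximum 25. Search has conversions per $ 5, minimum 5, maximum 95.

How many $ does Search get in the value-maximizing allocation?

65

Meeting every minimum uses 5+0+0+10+15+5 = 35 $, leaving 255.
Highest conversions per $ first: Affiliate 24 > Email 22 > Print 6 > Search 5 > Social 4 > Outdoor 3.
Affiliate: +75 to 75 (cap) — 180 left.
Email takes 25 more to reach its cap of 25 — 155 left.
Print takes 95 more to reach its cap of 100 — 60 left.
Search: +60 (room for 90) → 65. Pool exhausted.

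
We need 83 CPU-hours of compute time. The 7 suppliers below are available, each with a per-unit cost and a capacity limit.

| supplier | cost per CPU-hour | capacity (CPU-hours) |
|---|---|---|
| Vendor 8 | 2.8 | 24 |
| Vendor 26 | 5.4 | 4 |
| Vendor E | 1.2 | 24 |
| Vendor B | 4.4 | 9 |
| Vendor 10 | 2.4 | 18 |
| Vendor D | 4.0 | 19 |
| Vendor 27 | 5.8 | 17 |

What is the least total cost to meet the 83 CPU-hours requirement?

Cheapest first:
Take 24 from Vendor E at 1.2 — need 59 more.
Vendor 10 at 2.4: take all 18 CPU-hours — 41 still needed.
Vendor 8 at 2.8: take all 24 CPU-hours — 17 still needed.
Vendor D at 4.0: take 17 of its 19 — requirement met.
Vendor B, Vendor 26, Vendor 27: unused.
Cost = 24×1.2 + 18×2.4 + 24×2.8 + 17×4.0 = 207.2.

207.2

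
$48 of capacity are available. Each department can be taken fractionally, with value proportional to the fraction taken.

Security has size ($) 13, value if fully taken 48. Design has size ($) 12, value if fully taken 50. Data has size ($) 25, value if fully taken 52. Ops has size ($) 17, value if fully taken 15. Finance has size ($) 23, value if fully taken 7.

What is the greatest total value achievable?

145.84

Rank by value-to-size ratio: Design 50/12≈4.17, Security 48/13≈3.69, Data 52/25≈2.08, Ops 15/17≈0.882, Finance 7/23≈0.304.
Design: take in full, 12 $ for value 50 — 36 left.
All 13 $ of Security fit (value 48) — 23 remain.
23 $ left: a 23/25 share of Data gives 52×23/25 = 47.84.
Total value = 145.84.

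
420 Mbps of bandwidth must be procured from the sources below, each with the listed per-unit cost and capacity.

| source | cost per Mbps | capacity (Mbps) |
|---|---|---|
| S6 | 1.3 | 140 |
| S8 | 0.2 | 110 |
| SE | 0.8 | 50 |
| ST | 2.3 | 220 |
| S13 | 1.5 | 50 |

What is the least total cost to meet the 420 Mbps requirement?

480

Use sources in increasing cost order.
S8 at 0.2: take all 110 Mbps — 310 still needed.
SE (0.8): use full 50 — 260 Mbps to go.
S6 (1.3): use full 140 — 120 Mbps to go.
S13 at 1.5: take all 50 Mbps — 70 still needed.
ST (2.3): take the remaining 70 — done.
Cost = 110×0.2 + 50×0.8 + 140×1.3 + 50×1.5 + 70×2.3 = 480.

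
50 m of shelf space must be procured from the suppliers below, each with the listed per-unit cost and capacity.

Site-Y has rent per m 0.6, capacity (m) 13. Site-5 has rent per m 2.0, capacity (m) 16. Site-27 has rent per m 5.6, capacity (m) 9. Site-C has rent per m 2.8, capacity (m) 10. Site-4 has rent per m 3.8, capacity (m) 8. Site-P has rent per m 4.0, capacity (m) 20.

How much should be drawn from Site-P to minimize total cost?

Use suppliers in increasing cost order.
Take 13 from Site-Y at 0.6 ; need 37 more.
Site-5 (2.0): use full 16 ; 21 m to go.
Site-C (2.8): use full 10 ; 11 m to go.
Take 8 from Site-4 at 3.8 ; need 3 more.
Take 3 from Site-P at 4.0 to finish.
Site-27: unused.

3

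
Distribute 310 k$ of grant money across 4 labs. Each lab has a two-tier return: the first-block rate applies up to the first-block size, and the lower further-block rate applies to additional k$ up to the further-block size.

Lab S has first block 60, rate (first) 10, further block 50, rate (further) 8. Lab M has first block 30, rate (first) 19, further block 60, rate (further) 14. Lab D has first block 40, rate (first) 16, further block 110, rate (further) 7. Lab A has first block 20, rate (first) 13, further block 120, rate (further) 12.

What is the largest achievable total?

4150

Treat each block as its own option and order by rate: Lab M/T1 19 > Lab D/T1 16 > Lab M/T2 14 > Lab A/T1 13 > Lab A/T2 12 > Lab S/T1 10 > Lab S/T2 8 > Lab D/T2 7.
Fill Lab M T1 block (30 at 19) — 280 left.
Fill Lab D T1 block (40 at 16) — 240 left.
Lab M/T2 (14): +60 — 180 left.
Fill Lab A T1 block (20 at 13) — 160 left.
Fill Lab A T2 block (120 at 12) — 40 left.
40 remain; put them into Lab S T1 at 10.
Total = 19×30 + 16×40 + 14×60 + 13×20 + 12×120 + 10×40 = 4150.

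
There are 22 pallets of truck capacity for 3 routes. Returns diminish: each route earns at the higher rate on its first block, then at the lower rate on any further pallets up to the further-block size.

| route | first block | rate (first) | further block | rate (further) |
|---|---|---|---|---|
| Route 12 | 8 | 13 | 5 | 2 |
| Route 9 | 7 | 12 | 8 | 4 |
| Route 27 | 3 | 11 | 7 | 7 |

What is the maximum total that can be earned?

Rank every tier by rate: Route 12/tier1 13 > Route 9/tier1 12 > Route 27/tier1 11 > Route 27/tier2 7 > Route 9/tier2 4 > Route 12/tier2 2.
Fill Route 12 tier1 block (8 at 13) — 14 left.
Route 9 tier1 at 12: fill all 7 — 7 left.
Fill Route 27 tier1 block (3 at 11) — 4 left.
Route 27/tier2: +4 of 7 at 7; pool empty.
Total = 13×8 + 12×7 + 11×3 + 7×4 = 249.

249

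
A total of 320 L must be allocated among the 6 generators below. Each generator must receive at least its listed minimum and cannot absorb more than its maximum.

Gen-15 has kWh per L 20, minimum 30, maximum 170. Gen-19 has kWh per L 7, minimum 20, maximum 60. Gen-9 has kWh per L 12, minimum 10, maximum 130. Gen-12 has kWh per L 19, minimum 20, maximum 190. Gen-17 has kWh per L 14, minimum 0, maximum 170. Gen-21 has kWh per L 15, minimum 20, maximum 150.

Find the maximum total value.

Meeting every minimum uses 30+20+10+20+0+20 = 100 L, leaving 220.
Rank by kWh per L: Gen-15 20 > Gen-12 19 > Gen-21 15 > Gen-17 14 > Gen-9 12 > Gen-19 7.
Gen-15 takes 140 more to reach its cap of 170 → 80 left.
Gen-12 has room for 170 more but only 80 remain, so it gets 100.
Total = 20×170 + 7×20 + 12×10 + 19×100 + 15×20 = 5860.

5860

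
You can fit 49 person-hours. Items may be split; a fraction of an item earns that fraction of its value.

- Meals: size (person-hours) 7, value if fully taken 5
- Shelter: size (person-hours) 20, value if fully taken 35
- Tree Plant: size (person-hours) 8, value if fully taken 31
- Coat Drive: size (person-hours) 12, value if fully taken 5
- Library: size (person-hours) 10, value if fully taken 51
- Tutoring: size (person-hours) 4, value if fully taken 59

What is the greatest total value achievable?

181

Sort by value density: Tutoring 59/4≈14.8, Library 51/10≈5.1, Tree Plant 31/8≈3.88, Shelter 35/20≈1.75, Meals 5/7≈0.714, Coat Drive 5/12≈0.417.
Take all of Tutoring (4 person-hours, value 59) ; 45 person-hours left.
All 10 person-hours of Library fit (value 51) ; 35 remain.
All 8 person-hours of Tree Plant fit (value 31) ; 27 remain.
Take all of Shelter (20 person-hours, value 35) ; 7 person-hours left.
All 7 person-hours of Meals fit (value 5) ; 0 remain.
Total value = 181.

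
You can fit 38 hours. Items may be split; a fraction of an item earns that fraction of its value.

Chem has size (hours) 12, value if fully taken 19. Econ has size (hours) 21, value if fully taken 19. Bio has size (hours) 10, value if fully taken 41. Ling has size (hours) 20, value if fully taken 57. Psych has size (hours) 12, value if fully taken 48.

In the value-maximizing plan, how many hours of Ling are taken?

16

Rank by value-to-size ratio: Bio 41/10≈4.1, Psych 48/12≈4, Ling 57/20≈2.85, Chem 19/12≈1.58, Econ 19/21≈0.905.
All 10 hours of Bio fit (value 41) → 28 remain.
Psych: take in full, 12 hours for value 48 → 16 left.
16 hours left: a 16/20 share of Ling gives 57×16/20 = 45.6.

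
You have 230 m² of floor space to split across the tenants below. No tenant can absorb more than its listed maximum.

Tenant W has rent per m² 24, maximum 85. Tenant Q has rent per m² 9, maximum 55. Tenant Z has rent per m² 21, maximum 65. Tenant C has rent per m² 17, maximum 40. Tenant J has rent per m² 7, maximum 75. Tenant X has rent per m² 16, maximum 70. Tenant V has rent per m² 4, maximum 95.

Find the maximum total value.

Rank by rent per m²: Tenant W 24 > Tenant Z 21 > Tenant C 17 > Tenant X 16 > Tenant Q 9 > Tenant J 7 > Tenant V 4.
Give Tenant W 85 to hit its cap of 85 — 145 left.
Tenant Z takes 65 to reach its cap of 65 — 80 left.
Give Tenant C 40 to hit its cap of 40 — 40 left.
Tenant X has room for 70 but only 40 remain, so it gets 40.
Total = 24×85 + 21×65 + 17×40 + 16×40 = 4725.

4725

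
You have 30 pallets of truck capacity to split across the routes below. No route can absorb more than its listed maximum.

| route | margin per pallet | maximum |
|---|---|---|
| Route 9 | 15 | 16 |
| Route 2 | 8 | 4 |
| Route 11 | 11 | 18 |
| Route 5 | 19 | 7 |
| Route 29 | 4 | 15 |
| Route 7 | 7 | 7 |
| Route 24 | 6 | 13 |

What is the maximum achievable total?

Highest margin per pallet first: Route 5 19 > Route 9 15 > Route 11 11 > Route 2 8 > Route 7 7 > Route 24 6 > Route 29 4.
Route 5 takes 7 to reach its cap of 7 — 23 left.
Give Route 9 16 to hit its cap of 16 — 7 left.
Route 11: +7 (room for 18) → 7. Pool exhausted.
Total = 15×16 + 11×7 + 19×7 = 450.

450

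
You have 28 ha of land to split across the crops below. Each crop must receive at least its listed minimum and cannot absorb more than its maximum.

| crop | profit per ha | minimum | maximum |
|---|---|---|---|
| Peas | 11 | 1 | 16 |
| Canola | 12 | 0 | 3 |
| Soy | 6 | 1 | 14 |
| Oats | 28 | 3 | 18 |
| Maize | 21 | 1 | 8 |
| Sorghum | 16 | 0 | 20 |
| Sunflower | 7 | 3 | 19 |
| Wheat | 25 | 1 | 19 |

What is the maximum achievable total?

Meeting every minimum uses 1+0+1+3+1+0+3+1 = 10 ha, leaving 18.
Order the crops by profit per ha: Oats 28 > Wheat 25 > Maize 21 > Sorghum 16 > Canola 12 > Peas 11 > Sunflower 7 > Soy 6.
Give Oats 15 more to hit its cap of 18 ; 3 left.
Wheat has room for 18 more but only 3 remain, so it gets 4.
Total = 11×1 + 6×1 + 28×18 + 21×1 + 7×3 + 25×4 = 663.

663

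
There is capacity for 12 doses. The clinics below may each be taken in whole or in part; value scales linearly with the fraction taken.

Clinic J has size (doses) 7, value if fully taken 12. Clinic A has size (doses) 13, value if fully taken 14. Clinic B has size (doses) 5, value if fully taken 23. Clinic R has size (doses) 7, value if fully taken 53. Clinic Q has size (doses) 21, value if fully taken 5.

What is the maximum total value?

76

Sort by value density: Clinic R 53/7≈7.57, Clinic B 23/5≈4.6, Clinic J 12/7≈1.71, Clinic A 14/13≈1.08, Clinic Q 5/21≈0.238.
All 7 doses of Clinic R fit (value 53) ; 5 remain.
Take all of Clinic B (5 doses, value 23) ; 0 doses left.
Total value = 76.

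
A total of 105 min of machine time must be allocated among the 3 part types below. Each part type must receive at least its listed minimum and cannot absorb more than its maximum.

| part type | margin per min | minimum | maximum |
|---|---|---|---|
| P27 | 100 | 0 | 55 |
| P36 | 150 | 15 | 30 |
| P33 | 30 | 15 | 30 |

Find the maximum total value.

10600

Meeting every minimum uses 0+15+15 = 30 min, leaving 75.
Rank by margin per min: P36 150 > P27 100 > P33 30.
Give P36 15 more to hit its cap of 30 ; 60 left.
Give P27 55 more to hit its cap of 55 ; 5 left.
P33: +5 (room for 15) → 20. Pool exhausted.
Total = 100×55 + 150×30 + 30×20 = 10600.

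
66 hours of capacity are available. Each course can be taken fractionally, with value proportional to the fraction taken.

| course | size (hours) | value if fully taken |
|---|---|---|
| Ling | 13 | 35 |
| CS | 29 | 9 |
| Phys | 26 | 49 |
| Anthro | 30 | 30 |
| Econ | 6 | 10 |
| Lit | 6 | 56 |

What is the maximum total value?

Best value per unit of size first: Lit 56/6≈9.33, Ling 35/13≈2.69, Phys 49/26≈1.88, Econ 10/6≈1.67, Anthro 30/30≈1, CS 9/29≈0.31.
Take all of Lit (6 hours, value 56) → 60 hours left.
Ling: take in full, 13 hours for value 35 → 47 left.
All 26 hours of Phys fit (value 49) → 21 remain.
Take all of Econ (6 hours, value 10) → 15 hours left.
Fill the last 15 hours with part of Anthro: 15/30 of it earns 15.
Total value = 165.

165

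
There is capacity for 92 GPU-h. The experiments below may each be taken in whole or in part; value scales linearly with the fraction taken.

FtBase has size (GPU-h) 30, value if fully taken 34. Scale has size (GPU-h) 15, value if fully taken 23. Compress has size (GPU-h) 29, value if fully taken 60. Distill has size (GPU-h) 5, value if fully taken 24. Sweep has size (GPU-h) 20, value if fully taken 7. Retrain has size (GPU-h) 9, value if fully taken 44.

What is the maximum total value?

186.4

Best value per unit of size first: Retrain 44/9≈4.89, Distill 24/5≈4.8, Compress 60/29≈2.07, Scale 23/15≈1.53, FtBase 34/30≈1.13, Sweep 7/20≈0.35.
Take all of Retrain (9 GPU-h, value 44) — 83 GPU-h left.
Distill: take in full, 5 GPU-h for value 24 — 78 left.
Take all of Compress (29 GPU-h, value 60) — 49 GPU-h left.
Take all of Scale (15 GPU-h, value 23) — 34 GPU-h left.
All 30 GPU-h of FtBase fit (value 34) — 4 remain.
Only 4 GPU-h remain; take 4/20 of Sweep for value 7×4/20 = 1.4.
Total value = 186.4.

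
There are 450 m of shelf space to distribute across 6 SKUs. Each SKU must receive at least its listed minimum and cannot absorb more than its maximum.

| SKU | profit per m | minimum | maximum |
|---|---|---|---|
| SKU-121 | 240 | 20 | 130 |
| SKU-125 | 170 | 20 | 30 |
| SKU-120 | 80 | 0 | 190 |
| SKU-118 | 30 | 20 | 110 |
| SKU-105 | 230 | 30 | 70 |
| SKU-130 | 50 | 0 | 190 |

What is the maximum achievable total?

68700

Meeting every minimum uses 20+20+0+20+30+0 = 90 m, leaving 360.
Rank by profit per m: SKU-121 240 > SKU-105 230 > SKU-125 170 > SKU-120 80 > SKU-130 50 > SKU-118 30.
SKU-121 takes 110 more to reach its cap of 130 — 250 left.
SKU-105: +40 to 70 (cap) — 210 left.
SKU-125 takes 10 more to reach its cap of 30 — 200 left.
Give SKU-120 190 more to hit its cap of 190 — 10 left.
Only 10 left; SKU-130 takes them to reach 10.
Total = 240×130 + 170×30 + 80×190 + 30×20 + 230×70 + 50×10 = 68700.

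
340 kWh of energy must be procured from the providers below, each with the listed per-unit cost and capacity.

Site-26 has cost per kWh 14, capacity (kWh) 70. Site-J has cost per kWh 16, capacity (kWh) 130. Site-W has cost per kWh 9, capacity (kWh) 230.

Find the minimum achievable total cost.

Cheapest first:
Site-W at 9: take all 230 kWh — 110 still needed.
Site-26 at 14: take all 70 kWh — 40 still needed.
Site-J at 16: take 40 of its 130 — requirement met.
Cost = 230×9 + 70×14 + 40×16 = 3690.

3690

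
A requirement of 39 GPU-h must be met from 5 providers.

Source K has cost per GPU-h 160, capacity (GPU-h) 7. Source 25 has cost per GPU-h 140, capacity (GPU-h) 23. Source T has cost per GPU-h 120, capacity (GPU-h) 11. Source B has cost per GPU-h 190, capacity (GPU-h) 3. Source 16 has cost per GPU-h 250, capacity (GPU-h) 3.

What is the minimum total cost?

5340

Use providers in increasing cost order.
Source T (120): use full 11 → 28 GPU-h to go.
Source 25 at 140: take all 23 GPU-h → 5 still needed.
Take 5 from Source K at 160 to finish.
Source B, Source 16: unused.
Cost = 11×120 + 23×140 + 5×160 = 5340.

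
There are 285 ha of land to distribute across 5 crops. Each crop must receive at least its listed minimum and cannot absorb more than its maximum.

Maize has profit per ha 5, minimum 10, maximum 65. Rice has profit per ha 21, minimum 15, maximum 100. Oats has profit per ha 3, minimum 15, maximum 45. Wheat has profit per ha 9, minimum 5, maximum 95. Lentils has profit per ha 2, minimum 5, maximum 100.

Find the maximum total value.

Meeting every minimum uses 10+15+15+5+5 = 50 ha, leaving 235.
Rank by profit per ha: Rice 21 > Wheat 9 > Maize 5 > Oats 3 > Lentils 2.
Give Rice 85 more to hit its cap of 100 — 150 left.
Wheat takes 90 more to reach its cap of 95 — 60 left.
Maize takes 55 more to reach its cap of 65 — 5 left.
Oats: +5 (room for 30) → 20. Pool exhausted.
Total = 5×65 + 21×100 + 3×20 + 9×95 + 2×5 = 3350.

3350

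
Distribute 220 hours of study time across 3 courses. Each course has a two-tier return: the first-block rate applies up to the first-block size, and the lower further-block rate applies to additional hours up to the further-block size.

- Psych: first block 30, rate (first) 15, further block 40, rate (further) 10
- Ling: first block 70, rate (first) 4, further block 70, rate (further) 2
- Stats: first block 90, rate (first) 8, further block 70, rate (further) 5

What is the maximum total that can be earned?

1870

Rank every tier by rate: Psych/T1 15 > Psych/T2 10 > Stats/T1 8 > Stats/T2 5 > Ling/T1 4 > Ling/T2 2.
Fill Psych T1 block (30 at 15) → 190 left.
Fill Psych T2 block (40 at 10) → 150 left.
Stats/T1 (8): +90 → 60 left.
60 remain; put them into Stats T2 at 5.
Total = 15×30 + 10×40 + 8×90 + 5×60 = 1870.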